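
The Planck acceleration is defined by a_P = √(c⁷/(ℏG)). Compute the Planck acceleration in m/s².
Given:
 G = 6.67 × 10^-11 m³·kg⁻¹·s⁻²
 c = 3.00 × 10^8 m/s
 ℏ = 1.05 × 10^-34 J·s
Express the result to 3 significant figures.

a_P = √(c⁷/(ℏG))
  = √(3.12 × 10^103)
  = 5.59 × 10^51 m/s²

5.59 × 10^51 m/s²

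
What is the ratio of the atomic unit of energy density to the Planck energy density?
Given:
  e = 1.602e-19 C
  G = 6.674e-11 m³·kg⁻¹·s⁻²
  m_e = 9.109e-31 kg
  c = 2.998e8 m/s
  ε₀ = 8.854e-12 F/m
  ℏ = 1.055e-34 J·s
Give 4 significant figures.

6.323e-101

atomic unit of energy density: u_au = E_h/a₀³ = m_e⁴e¹⁰/((4πε₀)⁵ℏ⁸) = 2.929e13 J/m³
Planck energy density: u_P = c⁷/(ℏG²) = 4.632e113 J/m³
ratio = 2.929e13 / 4.632e113 = 6.323e-101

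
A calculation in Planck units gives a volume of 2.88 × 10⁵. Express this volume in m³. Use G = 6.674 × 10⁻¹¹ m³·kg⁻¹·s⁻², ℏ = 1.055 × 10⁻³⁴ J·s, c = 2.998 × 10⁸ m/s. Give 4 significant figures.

1.216 × 10⁻⁹⁹ m³

One Planck volume: V_P = (ℏG/c³)^(3/2) = 4.224 × 10⁻¹⁰⁵ m³.
2.88 × 10⁵ × 4.224 × 10⁻¹⁰⁵ m³ = 1.216 × 10⁻⁹⁹ m³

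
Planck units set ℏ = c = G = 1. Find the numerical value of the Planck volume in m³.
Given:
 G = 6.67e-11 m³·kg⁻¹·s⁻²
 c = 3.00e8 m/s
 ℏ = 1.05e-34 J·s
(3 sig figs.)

4.18e-105 m³

Dimensional analysis gives V_P = (ℏG/c³)^(3/2).
  = √(1.75e-209)
  = 4.18e-105 m³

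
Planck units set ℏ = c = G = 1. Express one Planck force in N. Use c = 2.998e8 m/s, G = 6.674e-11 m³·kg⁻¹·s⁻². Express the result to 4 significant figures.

1.210e44 N

From ℏ = c = G = 1 the force scale is F_P = c⁴/G.
  = 8.078e33 / 6.674e-11
  = 1.210e44 N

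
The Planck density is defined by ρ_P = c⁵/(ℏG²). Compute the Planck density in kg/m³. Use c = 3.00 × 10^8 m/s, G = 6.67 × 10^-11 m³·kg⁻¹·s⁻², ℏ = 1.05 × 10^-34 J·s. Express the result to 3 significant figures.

ρ_P = c⁵/(ℏG²)
  = 2.43 × 10^42 / 4.67 × 10^-55
  = 5.20 × 10^96 kg/m³

5.20 × 10^96 kg/m³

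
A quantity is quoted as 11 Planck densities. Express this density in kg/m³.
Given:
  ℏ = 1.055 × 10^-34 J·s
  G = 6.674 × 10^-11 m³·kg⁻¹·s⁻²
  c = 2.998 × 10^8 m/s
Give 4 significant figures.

5.669 × 10^97 kg/m³

One Planck density: ρ_P = c⁵/(ℏG²) = 5.154 × 10^96 kg/m³.
11 × 5.154 × 10^96 kg/m³ = 5.669 × 10^97 kg/m³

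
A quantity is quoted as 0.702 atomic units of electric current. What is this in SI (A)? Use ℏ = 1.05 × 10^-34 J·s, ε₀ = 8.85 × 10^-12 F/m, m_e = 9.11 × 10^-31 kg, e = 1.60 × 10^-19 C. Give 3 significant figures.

4.68 × 10^-3 A

One atomic unit of electric current: I_au = e E_h/ℏ = m_e e⁵/((4πε₀)²ℏ³) = 6.67 × 10^-3 A.
0.702 × 6.67 × 10^-3 A = 4.68 × 10^-3 A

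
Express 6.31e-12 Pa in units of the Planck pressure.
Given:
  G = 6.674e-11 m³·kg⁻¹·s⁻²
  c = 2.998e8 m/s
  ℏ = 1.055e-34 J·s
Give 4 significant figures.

1.362e-125

Planck pressure: p_P = c⁷/(ℏG²) = 4.632e113 Pa.
6.31e-12 / 4.632e113 = 1.362e-125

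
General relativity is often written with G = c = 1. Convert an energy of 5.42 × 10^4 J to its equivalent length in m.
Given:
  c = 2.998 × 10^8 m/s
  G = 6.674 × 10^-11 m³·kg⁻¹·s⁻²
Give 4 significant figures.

4.478 × 10^-40 m

Energy → length via G/c⁴.
5.42 × 10^4 J × (G/c⁴) = 4.478 × 10^-40 m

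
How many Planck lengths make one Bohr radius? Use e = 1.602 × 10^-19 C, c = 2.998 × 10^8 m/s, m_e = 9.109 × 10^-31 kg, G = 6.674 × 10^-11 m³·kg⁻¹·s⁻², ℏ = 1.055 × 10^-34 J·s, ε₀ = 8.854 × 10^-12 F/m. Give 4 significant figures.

3.277 × 10^24

Bohr radius: a₀ = 4πε₀ℏ²/(m_e e²) = 5.297 × 10^-11 m
Planck length: ℓ_P = √(ℏG/c³) = 1.616 × 10^-35 m
ratio = 5.297 × 10^-11 / 1.616 × 10^-35 = 3.277 × 10^24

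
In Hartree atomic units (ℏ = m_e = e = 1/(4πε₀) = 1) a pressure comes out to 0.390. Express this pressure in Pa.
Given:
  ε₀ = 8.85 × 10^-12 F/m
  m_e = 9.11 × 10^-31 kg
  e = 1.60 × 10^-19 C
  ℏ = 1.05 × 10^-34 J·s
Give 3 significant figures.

1.18 × 10^13 Pa

One atomic unit of pressure: P_au = E_h/a₀³ = m_e⁴e¹⁰/((4πε₀)⁵ℏ⁸) = 3.01 × 10^13 Pa.
0.390 × 3.01 × 10^13 Pa = 1.18 × 10^13 Pa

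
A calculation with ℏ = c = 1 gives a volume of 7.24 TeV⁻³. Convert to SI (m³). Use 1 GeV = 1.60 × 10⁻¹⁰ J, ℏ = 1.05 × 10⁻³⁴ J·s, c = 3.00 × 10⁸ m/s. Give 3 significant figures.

5.52 × 10⁻⁵⁶ m³

Volume is [L]³ = [E]⁻³·(ℏc)³.
1 GeV⁻³ → (ℏc)³ × (1 GeV in J)⁻³ = 7.63 × 10⁻⁴⁸ m³.
Convert the energy scale: 7.24 TeV⁻³ = 7.24 × 10⁻⁹ GeV⁻³.
Result: 7.24 × 10⁻⁹ × 7.63 × 10⁻⁴⁸ = 5.52 × 10⁻⁵⁶ m³.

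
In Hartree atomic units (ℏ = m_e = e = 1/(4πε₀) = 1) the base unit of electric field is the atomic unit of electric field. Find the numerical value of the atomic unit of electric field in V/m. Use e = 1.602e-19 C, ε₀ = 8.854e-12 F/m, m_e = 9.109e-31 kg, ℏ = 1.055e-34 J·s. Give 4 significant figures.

5.131e11 V/m

E_au = E_h/(e a₀) = m_e²e⁵/((4πε₀)³ℏ⁴)
E_h = 4.354e-18 J
a₀ = 5.297e-11 m
E_h/(e·a₀) = 5.131e11 V/m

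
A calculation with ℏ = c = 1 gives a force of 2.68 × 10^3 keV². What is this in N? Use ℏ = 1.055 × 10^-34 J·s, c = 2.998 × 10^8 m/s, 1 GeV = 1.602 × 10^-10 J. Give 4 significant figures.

2.175 × 10^-3 N

Force is [E]/[L] = [E]²/(ℏc); restore (ℏc)⁻¹.
1 GeV² → 1/(ℏc) × (1 GeV in J)² = 8.114 × 10^5 N.
Convert the energy scale: 2.68 × 10^3 keV² = 2.68 × 10^-9 GeV².
Result: 2.68 × 10^-9 × 8.114 × 10^5 = 2.175 × 10^-3 N.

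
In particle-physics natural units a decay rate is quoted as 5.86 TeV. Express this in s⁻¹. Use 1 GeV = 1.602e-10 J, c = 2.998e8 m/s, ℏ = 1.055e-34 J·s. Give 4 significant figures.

A rate is [E]/ℏ; divide by ℏ.
1 GeV → 1/ℏ × (1 GeV in J) = 1.518e24 s⁻¹.
Convert the energy scale: 5.86 TeV = 5.86e3 GeV.
Result: 5.86e3 × 1.518e24 = 8.898e27 s⁻¹.

8.898e27 s⁻¹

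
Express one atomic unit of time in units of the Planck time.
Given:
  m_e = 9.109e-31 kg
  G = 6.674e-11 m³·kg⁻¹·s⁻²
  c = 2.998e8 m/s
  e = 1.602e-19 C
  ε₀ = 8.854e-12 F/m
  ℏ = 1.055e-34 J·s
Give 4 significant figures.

atomic unit of time: τ_au = (4πε₀)²ℏ³/(m_e e⁴) = 2.423e-17 s
Planck time: t_P = √(ℏG/c⁵) = 5.392e-44 s
ratio = 2.423e-17 / 5.392e-44 = 4.494e26

4.494e26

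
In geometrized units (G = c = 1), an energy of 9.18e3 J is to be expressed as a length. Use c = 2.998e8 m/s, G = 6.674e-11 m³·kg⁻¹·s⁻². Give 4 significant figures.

7.584e-41 m

Energy → length via G/c⁴.
9.18e3 J × (G/c⁴) = 7.584e-41 m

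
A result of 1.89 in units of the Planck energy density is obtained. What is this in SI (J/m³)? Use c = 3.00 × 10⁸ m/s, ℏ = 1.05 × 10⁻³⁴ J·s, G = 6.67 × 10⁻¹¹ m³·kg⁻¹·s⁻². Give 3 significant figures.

One Planck energy density: u_P = c⁷/(ℏG²) = 4.68 × 10¹¹³ J/m³.
1.89 × 4.68 × 10¹¹³ J/m³ = 8.85 × 10¹¹³ J/m³

8.85 × 10¹¹³ J/m³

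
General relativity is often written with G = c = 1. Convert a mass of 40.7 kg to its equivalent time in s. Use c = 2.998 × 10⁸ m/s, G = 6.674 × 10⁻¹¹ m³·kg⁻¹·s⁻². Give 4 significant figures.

1.008 × 10⁻³⁴ s

Mass → time via G/c³.
40.7 kg × (G/c³) = 1.008 × 10⁻³⁴ s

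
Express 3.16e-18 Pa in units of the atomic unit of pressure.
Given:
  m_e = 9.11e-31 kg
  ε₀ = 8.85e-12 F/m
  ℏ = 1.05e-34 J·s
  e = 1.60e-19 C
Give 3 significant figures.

atomic unit of pressure: P_au = E_h/a₀³ = m_e⁴e¹⁰/((4πε₀)⁵ℏ⁸) = 3.01e13 Pa.
3.16e-18 / 3.01e13 = 1.05e-31

1.05e-31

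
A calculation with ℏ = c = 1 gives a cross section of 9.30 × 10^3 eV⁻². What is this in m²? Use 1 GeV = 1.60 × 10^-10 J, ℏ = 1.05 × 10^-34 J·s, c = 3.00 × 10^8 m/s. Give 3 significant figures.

Area is [L]² = [E]⁻²·(ℏc)²; restore (ℏc)².
1 GeV⁻² → (ℏc)² × (1 GeV in J)⁻² = 3.88 × 10^-32 m².
Convert the energy scale: 9.30 × 10^3 eV⁻² = 9.30 × 10^21 GeV⁻².
Result: 9.30 × 10^21 × 3.88 × 10^-32 = 3.60 × 10^-10 m².

3.60 × 10^-10 m²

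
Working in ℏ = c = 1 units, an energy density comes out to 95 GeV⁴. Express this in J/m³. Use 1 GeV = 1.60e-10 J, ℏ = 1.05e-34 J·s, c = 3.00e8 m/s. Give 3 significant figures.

1.99e39 J/m³

[E]/[L]³ = [E]⁴/(ℏc)³; restore (ℏc)⁻³.
1 GeV⁴ → 1/(ℏc)³ × (1 GeV in J)⁴ = 2.10e37 J/m³.
Result: 95 × 2.10e37 = 1.99e39 J/m³.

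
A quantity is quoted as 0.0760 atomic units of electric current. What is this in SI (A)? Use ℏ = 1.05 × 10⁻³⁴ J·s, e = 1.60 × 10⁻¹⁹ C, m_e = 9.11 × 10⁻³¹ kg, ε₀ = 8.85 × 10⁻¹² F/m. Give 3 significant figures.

One atomic unit of electric current: I_au = e E_h/ℏ = m_e e⁵/((4πε₀)²ℏ³) = 6.67 × 10⁻³ A.
0.0760 × 6.67 × 10⁻³ A = 5.07 × 10⁻⁴ A

5.07 × 10⁻⁴ A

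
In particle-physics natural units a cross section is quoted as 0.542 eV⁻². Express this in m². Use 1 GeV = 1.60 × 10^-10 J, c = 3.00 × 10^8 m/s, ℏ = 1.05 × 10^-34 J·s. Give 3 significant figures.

Area is [L]² = [E]⁻²·(ℏc)²; restore (ℏc)².
1 GeV⁻² → (ℏc)² × (1 GeV in J)⁻² = 3.88 × 10^-32 m².
Convert the energy scale: 0.542 eV⁻² = 5.42 × 10^17 GeV⁻².
Result: 5.42 × 10^17 × 3.88 × 10^-32 = 2.10 × 10^-14 m².

2.10 × 10^-14 m²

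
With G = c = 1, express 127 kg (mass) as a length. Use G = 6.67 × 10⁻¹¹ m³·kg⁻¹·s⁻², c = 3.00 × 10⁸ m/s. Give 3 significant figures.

In G = c = 1 units mass has dimensions of length; the conversion factor is G/c².
127 kg × (G/c²) = 9.41 × 10⁻²⁶ m

9.41 × 10⁻²⁶ m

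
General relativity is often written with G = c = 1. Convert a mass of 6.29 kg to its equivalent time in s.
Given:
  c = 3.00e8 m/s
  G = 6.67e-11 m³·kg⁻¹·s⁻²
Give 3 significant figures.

1.55e-35 s

Mass → time via G/c³.
6.29 kg × (G/c³) = 1.55e-35 s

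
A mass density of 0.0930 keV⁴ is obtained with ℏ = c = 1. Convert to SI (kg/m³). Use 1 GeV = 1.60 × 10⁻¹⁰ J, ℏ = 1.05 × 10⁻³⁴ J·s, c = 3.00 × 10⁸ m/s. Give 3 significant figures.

Mass density is [E]/(c²[L]³) = [E]⁴/(ℏ³c⁵).
1 GeV⁴ → 1/(ℏ³c⁵) × (1 GeV in J)⁴ = 2.33 × 10²⁰ kg/m³.
Convert the energy scale: 0.0930 keV⁴ = 9.30 × 10⁻²⁶ GeV⁴.
Result: 9.30 × 10⁻²⁶ × 2.33 × 10²⁰ = 2.17 × 10⁻⁵ kg/m³.

2.17 × 10⁻⁵ kg/m³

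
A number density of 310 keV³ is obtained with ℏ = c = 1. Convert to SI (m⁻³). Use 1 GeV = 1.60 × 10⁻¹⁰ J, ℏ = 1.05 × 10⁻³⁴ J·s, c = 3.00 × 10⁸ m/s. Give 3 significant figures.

4.06 × 10³¹ m⁻³

Number density is [L]⁻³ = [E]³/(ℏc)³.
1 GeV³ → 1/(ℏc)³ × (1 GeV in J)³ = 1.31 × 10⁴⁷ m⁻³.
Convert the energy scale: 310 keV³ = 3.10 × 10⁻¹⁶ GeV³.
Result: 3.10 × 10⁻¹⁶ × 1.31 × 10⁴⁷ = 4.06 × 10³¹ m⁻³.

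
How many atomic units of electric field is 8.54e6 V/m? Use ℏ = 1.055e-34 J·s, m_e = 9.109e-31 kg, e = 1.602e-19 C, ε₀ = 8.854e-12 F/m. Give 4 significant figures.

atomic unit of electric field: E_au = E_h/(e a₀) = m_e²e⁵/((4πε₀)³ℏ⁴) = 5.131e11 V/m.
8.54e6 / 5.131e11 = 1.664e-5

1.664e-5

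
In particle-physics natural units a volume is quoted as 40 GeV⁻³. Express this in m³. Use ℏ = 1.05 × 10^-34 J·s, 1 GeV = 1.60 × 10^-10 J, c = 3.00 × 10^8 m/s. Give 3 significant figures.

3.05 × 10^-46 m³

Volume is [L]³ = [E]⁻³·(ℏc)³.
1 GeV⁻³ → (ℏc)³ × (1 GeV in J)⁻³ = 7.63 × 10^-48 m³.
Result: 40 × 7.63 × 10^-48 = 3.05 × 10^-46 m³.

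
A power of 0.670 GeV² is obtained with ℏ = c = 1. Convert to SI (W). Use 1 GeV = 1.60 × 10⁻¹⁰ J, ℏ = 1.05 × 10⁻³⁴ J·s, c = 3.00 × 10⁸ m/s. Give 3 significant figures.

1.63 × 10¹⁴ W

Power is [E]/[T] = [E]²/ℏ.
1 GeV² → 1/ℏ × (1 GeV in J)² = 2.44 × 10¹⁴ W.
Result: 0.670 × 2.44 × 10¹⁴ = 1.63 × 10¹⁴ W.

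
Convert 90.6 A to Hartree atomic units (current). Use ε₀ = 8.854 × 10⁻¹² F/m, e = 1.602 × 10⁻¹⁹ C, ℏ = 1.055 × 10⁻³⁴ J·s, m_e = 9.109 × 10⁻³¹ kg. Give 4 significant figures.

atomic unit of electric current: I_au = e E_h/ℏ = m_e e⁵/((4πε₀)²ℏ³) = 6.612 × 10⁻³ A.
90.6 / 6.612 × 10⁻³ = 1.370 × 10⁴

1.370 × 10⁴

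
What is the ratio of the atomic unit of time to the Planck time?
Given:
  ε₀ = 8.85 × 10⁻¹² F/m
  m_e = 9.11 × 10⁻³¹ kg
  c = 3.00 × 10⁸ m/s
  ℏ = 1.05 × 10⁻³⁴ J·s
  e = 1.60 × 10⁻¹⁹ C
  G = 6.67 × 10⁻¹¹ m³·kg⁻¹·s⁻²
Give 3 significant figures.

atomic unit of time: τ_au = (4πε₀)²ℏ³/(m_e e⁴) = 2.40 × 10⁻¹⁷ s
Planck time: t_P = √(ℏG/c⁵) = 5.37 × 10⁻⁴⁴ s
ratio = 2.40 × 10⁻¹⁷ / 5.37 × 10⁻⁴⁴ = 4.47 × 10²⁶

4.47 × 10²⁶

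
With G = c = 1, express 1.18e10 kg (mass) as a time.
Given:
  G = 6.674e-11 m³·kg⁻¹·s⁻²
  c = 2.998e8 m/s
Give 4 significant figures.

2.923e-26 s

Mass → time via G/c³.
1.18e10 kg × (G/c³) = 2.923e-26 s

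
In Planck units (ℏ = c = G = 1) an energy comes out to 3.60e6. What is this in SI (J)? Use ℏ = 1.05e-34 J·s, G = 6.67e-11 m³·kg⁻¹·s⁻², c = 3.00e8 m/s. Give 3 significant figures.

7.04e15 J

One Planck energy: E_P = √(ℏc⁵/G) = 1.96e9 J.
3.60e6 × 1.96e9 J = 7.04e15 J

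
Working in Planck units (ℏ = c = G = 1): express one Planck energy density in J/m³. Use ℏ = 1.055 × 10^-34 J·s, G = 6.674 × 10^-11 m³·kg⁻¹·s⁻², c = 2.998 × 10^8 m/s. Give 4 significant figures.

4.632 × 10^113 J/m³

Dimensional analysis gives u_P = c⁷/(ℏG²).
  = 2.177 × 10^59 / 4.699 × 10^-55
  = 4.632 × 10^113 J/m³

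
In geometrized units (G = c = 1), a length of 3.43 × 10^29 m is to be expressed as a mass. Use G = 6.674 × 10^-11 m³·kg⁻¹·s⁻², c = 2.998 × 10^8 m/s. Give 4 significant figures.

4.619 × 10^56 kg

Length → mass via c²/G.
3.43 × 10^29 m × (c²/G) = 4.619 × 10^56 kg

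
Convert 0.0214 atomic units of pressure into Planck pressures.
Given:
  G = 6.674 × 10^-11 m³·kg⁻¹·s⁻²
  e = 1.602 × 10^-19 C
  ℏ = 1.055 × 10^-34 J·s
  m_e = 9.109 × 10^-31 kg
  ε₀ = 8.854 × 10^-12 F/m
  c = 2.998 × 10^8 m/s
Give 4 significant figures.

1.353 × 10^-102

atomic unit of pressure: P_au = E_h/a₀³ = m_e⁴e¹⁰/((4πε₀)⁵ℏ⁸) = 2.929 × 10^13 Pa
Planck pressure: p_P = c⁷/(ℏG²) = 4.632 × 10^113 Pa
0.0214 × 2.929 × 10^13 / 4.632 × 10^113 = 1.353 × 10^-102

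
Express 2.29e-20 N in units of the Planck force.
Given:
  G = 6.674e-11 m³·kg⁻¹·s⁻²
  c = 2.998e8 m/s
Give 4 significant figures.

1.892e-64

Planck force: F_P = c⁴/G = 1.210e44 N.
2.29e-20 / 1.210e44 = 1.892e-64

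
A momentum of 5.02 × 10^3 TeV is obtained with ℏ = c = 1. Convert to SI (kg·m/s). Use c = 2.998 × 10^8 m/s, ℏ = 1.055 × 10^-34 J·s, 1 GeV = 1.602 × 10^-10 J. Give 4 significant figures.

Momentum is [E]/c; divide by c.
1 GeV → 1/c × (1 GeV in J) = 5.344 × 10^-19 kg·m/s.
Convert the energy scale: 5.02 × 10^3 TeV = 5.02 × 10^6 GeV.
Result: 5.02 × 10^6 × 5.344 × 10^-19 = 2.682 × 10^-12 kg·m/s.

2.682 × 10^-12 kg·m/s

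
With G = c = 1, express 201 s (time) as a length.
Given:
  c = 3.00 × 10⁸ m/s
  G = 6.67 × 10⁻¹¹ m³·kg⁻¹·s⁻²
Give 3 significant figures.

6.03 × 10¹⁰ m

Time → length via c.
201 s × (c) = 6.03 × 10¹⁰ m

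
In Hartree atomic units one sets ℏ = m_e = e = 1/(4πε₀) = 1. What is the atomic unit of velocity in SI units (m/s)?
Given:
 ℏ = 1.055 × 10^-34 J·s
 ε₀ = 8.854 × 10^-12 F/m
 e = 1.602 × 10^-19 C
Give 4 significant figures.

2.186 × 10^6 m/s

v_au = e²/(4πε₀ℏ)
  = 2.566 × 10^-38 / 1.174 × 10^-44
  = 2.186 × 10^6 m/s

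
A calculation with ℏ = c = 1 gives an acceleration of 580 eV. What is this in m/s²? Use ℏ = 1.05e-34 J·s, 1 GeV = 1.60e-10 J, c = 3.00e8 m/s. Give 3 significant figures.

Acceleration is [L]/[T]² = c·[E]/ℏ.
1 GeV → c/ℏ × (1 GeV in J) = 4.57e32 m/s².
Convert the energy scale: 580 eV = 5.80e-7 GeV.
Result: 5.80e-7 × 4.57e32 = 2.65e26 m/s².

2.65e26 m/s²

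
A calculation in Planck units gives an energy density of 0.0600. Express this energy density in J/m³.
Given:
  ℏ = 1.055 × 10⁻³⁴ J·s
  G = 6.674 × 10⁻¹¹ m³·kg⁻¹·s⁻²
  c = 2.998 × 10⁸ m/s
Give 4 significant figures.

One Planck energy density: u_P = c⁷/(ℏG²) = 4.632 × 10¹¹³ J/m³.
0.0600 × 4.632 × 10¹¹³ J/m³ = 2.779 × 10¹¹² J/m³

2.779 × 10¹¹² J/m³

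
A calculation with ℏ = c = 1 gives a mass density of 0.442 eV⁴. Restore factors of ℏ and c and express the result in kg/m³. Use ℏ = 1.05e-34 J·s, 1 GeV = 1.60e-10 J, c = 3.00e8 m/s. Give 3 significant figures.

Mass density is [E]/(c²[L]³) = [E]⁴/(ℏ³c⁵).
1 GeV⁴ → 1/(ℏ³c⁵) × (1 GeV in J)⁴ = 2.33e20 kg/m³.
Convert the energy scale: 0.442 eV⁴ = 4.42e-37 GeV⁴.
Result: 4.42e-37 × 2.33e20 = 1.03e-16 kg/m³.

1.03e-16 kg/m³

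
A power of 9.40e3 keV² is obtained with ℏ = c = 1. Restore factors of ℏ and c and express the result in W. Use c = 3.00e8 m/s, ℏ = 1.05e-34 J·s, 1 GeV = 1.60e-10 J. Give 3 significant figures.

Power is [E]/[T] = [E]²/ℏ.
1 GeV² → 1/ℏ × (1 GeV in J)² = 2.44e14 W.
Convert the energy scale: 9.40e3 keV² = 9.40e-9 GeV².
Result: 9.40e-9 × 2.44e14 = 2.29e6 W.

2.29e6 W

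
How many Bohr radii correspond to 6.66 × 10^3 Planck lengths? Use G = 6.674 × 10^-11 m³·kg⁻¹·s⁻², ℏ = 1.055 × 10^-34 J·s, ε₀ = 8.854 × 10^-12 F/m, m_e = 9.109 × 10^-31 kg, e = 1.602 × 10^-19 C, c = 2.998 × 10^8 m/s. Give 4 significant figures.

2.032 × 10^-21

Planck length: ℓ_P = √(ℏG/c³) = 1.616 × 10^-35 m
Bohr radius: a₀ = 4πε₀ℏ²/(m_e e²) = 5.297 × 10^-11 m
6.66 × 10^3 × 1.616 × 10^-35 / 5.297 × 10^-11 = 2.032 × 10^-21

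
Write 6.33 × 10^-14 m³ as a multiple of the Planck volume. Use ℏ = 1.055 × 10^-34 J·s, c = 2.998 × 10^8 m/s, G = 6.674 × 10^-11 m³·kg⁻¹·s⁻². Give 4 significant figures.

Planck volume: V_P = (ℏG/c³)^(3/2) = 4.224 × 10^-105 m³.
6.33 × 10^-14 / 4.224 × 10^-105 = 1.499 × 10^91

1.499 × 10^91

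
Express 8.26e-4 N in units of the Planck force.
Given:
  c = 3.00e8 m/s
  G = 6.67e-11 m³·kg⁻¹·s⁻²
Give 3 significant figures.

6.80e-48

Planck force: F_P = c⁴/G = 1.21e44 N.
8.26e-4 / 1.21e44 = 6.80e-48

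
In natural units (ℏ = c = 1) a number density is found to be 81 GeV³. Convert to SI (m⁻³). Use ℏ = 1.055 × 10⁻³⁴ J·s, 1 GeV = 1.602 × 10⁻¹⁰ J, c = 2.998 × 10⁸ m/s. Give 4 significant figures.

1.052 × 10⁴⁹ m⁻³

Number density is [L]⁻³ = [E]³/(ℏc)³.
1 GeV³ → 1/(ℏc)³ × (1 GeV in J)³ = 1.299 × 10⁴⁷ m⁻³.
Result: 81 × 1.299 × 10⁴⁷ = 1.052 × 10⁴⁹ m⁻³.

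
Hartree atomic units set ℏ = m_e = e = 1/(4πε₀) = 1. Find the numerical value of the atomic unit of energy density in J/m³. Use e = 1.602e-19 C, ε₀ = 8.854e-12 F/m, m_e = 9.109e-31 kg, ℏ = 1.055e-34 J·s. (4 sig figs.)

2.929e13 J/m³

From ℏ = m_e = e = 1/(4πε₀) = 1 the energy density scale is u_au = E_h/a₀³ = m_e⁴e¹⁰/((4πε₀)⁵ℏ⁸).
E_h = 4.354e-18 J
a₀ = 5.297e-11 m
E_h/a₀³ = 2.929e13 J/m³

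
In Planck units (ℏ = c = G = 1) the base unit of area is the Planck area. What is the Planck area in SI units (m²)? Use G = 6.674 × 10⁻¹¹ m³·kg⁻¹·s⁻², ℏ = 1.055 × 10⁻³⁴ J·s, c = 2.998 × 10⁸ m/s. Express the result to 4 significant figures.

A_P = ℏG/c³
  = 7.041 × 10⁻⁴⁵ / 2.695 × 10²⁵
  = 2.613 × 10⁻⁷⁰ m²

2.613 × 10⁻⁷⁰ m²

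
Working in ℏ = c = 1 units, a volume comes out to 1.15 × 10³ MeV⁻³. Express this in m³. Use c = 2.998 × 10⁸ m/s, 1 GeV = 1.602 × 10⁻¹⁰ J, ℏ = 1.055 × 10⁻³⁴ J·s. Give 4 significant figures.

Volume is [L]³ = [E]⁻³·(ℏc)³.
1 GeV⁻³ → (ℏc)³ × (1 GeV in J)⁻³ = 7.696 × 10⁻⁴⁸ m³.
Convert the energy scale: 1.15 × 10³ MeV⁻³ = 1.15 × 10¹² GeV⁻³.
Result: 1.15 × 10¹² × 7.696 × 10⁻⁴⁸ = 8.850 × 10⁻³⁶ m³.

8.850 × 10⁻³⁶ m³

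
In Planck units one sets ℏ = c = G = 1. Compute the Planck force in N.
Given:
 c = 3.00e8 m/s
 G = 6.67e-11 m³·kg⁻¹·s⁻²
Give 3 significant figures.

F_P = c⁴/G
  = 8.10e33 / 6.67e-11
  = 1.21e44 N

1.21e44 N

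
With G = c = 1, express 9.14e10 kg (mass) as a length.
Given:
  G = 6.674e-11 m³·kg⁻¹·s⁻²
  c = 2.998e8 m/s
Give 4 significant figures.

In G = c = 1 units mass has dimensions of length; the conversion factor is G/c².
9.14e10 kg × (G/c²) = 6.787e-17 m

6.787e-17 m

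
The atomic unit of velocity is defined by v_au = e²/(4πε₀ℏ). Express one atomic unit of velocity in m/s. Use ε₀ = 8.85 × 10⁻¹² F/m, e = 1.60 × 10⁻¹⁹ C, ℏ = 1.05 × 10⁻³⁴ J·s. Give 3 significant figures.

v_au = e²/(4πε₀ℏ)
  = 2.56 × 10⁻³⁸ / 1.17 × 10⁻⁴⁴
  = 2.19 × 10⁶ m/s

2.19 × 10⁶ m/s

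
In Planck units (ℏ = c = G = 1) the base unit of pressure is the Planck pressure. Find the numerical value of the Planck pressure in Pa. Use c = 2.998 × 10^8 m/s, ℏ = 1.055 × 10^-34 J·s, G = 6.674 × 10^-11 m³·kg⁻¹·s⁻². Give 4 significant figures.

p_P = c⁷/(ℏG²)
  = 2.177 × 10^59 / 4.699 × 10^-55
  = 4.632 × 10^113 Pa

4.632 × 10^113 Pa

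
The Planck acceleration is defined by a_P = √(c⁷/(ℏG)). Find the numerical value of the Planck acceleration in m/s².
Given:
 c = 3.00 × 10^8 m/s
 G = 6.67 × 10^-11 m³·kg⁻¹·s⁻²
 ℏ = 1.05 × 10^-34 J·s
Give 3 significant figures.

5.59 × 10^51 m/s²

a_P = √(c⁷/(ℏG))
  = √(3.12 × 10^103)
  = 5.59 × 10^51 m/s²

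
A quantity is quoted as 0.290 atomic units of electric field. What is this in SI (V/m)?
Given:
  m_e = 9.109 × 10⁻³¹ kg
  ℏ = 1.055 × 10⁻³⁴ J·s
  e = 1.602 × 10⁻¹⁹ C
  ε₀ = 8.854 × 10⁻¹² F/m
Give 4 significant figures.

One atomic unit of electric field: E_au = E_h/(e a₀) = m_e²e⁵/((4πε₀)³ℏ⁴) = 5.131 × 10¹¹ V/m.
0.290 × 5.131 × 10¹¹ V/m = 1.488 × 10¹¹ V/m

1.488 × 10¹¹ V/m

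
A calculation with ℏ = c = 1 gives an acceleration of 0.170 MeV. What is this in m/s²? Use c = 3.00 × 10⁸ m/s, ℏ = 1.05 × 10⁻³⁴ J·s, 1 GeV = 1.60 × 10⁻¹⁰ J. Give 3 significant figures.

7.77 × 10²⁸ m/s²

Acceleration is [L]/[T]² = c·[E]/ℏ.
1 GeV → c/ℏ × (1 GeV in J) = 4.57 × 10³² m/s².
Convert the energy scale: 0.170 MeV = 1.70 × 10⁻⁴ GeV.
Result: 1.70 × 10⁻⁴ × 4.57 × 10³² = 7.77 × 10²⁸ m/s².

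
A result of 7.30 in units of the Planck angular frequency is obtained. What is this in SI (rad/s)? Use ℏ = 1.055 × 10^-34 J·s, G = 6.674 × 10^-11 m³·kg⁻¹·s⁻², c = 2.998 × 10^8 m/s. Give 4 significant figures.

One Planck angular frequency: ω_P = √(c⁵/(ℏG)) = 1.855 × 10^43 rad/s.
7.30 × 1.855 × 10^43 rad/s = 1.354 × 10^44 rad/s

1.354 × 10^44 rad/s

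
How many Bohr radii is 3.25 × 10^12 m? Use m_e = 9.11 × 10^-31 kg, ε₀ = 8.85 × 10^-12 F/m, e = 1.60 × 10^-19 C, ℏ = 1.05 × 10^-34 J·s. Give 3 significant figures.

Bohr radius: a₀ = 4πε₀ℏ²/(m_e e²) = 5.26 × 10^-11 m.
3.25 × 10^12 / 5.26 × 10^-11 = 6.18 × 10^22

6.18 × 10^22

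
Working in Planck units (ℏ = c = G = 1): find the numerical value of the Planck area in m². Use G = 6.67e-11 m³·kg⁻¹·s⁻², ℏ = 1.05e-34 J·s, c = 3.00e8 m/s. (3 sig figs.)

2.59e-70 m²

Dimensional analysis gives A_P = ℏG/c³.
  = 7.00e-45 / 2.70e25
  = 2.59e-70 m²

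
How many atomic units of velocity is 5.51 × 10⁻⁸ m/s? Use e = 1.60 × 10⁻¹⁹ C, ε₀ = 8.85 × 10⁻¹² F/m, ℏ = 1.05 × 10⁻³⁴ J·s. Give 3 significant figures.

2.51 × 10⁻¹⁴

atomic unit of velocity: v_au = e²/(4πε₀ℏ) = 2.19 × 10⁶ m/s.
5.51 × 10⁻⁸ / 2.19 × 10⁶ = 2.51 × 10⁻¹⁴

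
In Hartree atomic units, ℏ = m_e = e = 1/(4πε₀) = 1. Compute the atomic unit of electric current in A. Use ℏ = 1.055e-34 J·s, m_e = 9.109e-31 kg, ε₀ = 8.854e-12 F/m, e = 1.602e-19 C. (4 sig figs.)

6.612e-3 A

From ℏ = m_e = e = 1/(4πε₀) = 1 the current scale is I_au = e E_h/ℏ = m_e e⁵/((4πε₀)²ℏ³).
E_h = 4.354e-18 J
e·E_h/ℏ = 6.612e-3 A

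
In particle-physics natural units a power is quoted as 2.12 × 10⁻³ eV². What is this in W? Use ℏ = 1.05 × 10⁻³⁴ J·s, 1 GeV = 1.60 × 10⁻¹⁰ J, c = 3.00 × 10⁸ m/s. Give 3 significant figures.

5.17 × 10⁻⁷ W

Power is [E]/[T] = [E]²/ℏ.
1 GeV² → 1/ℏ × (1 GeV in J)² = 2.44 × 10¹⁴ W.
Convert the energy scale: 2.12 × 10⁻³ eV² = 2.12 × 10⁻²¹ GeV².
Result: 2.12 × 10⁻²¹ × 2.44 × 10¹⁴ = 5.17 × 10⁻⁷ W.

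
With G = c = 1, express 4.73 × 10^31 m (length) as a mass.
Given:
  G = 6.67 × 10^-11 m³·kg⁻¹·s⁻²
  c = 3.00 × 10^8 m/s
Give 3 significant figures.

6.38 × 10^58 kg

Length → mass via c²/G.
4.73 × 10^31 m × (c²/G) = 6.38 × 10^58 kg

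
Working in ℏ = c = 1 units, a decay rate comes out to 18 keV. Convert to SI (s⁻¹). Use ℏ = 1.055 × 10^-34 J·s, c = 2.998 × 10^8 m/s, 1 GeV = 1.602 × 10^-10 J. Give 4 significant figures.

A rate is [E]/ℏ; divide by ℏ.
1 GeV → 1/ℏ × (1 GeV in J) = 1.518 × 10^24 s⁻¹.
Convert the energy scale: 18 keV = 1.80 × 10^-5 GeV.
Result: 1.80 × 10^-5 × 1.518 × 10^24 = 2.733 × 10^19 s⁻¹.

2.733 × 10^19 s⁻¹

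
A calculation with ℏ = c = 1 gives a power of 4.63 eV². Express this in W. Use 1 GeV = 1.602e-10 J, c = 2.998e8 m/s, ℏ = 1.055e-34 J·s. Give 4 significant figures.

Power is [E]/[T] = [E]²/ℏ.
1 GeV² → 1/ℏ × (1 GeV in J)² = 2.433e14 W.
Convert the energy scale: 4.63 eV² = 4.63e-18 GeV².
Result: 4.63e-18 × 2.433e14 = 1.126e-3 W.

1.126e-3 W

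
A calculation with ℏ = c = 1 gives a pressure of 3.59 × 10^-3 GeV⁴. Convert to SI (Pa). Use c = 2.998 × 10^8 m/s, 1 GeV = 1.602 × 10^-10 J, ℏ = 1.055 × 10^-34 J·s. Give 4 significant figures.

Pressure is [E]/[L]³ = [E]⁴/(ℏc)³.
1 GeV⁴ → 1/(ℏc)³ × (1 GeV in J)⁴ = 2.082 × 10^37 Pa.
Result: 3.59 × 10^-3 × 2.082 × 10^37 = 7.473 × 10^34 Pa.

7.473 × 10^34 Pa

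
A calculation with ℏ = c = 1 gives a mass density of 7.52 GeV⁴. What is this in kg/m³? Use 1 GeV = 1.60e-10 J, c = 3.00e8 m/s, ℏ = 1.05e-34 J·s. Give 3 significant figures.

Mass density is [E]/(c²[L]³) = [E]⁴/(ℏ³c⁵).
1 GeV⁴ → 1/(ℏ³c⁵) × (1 GeV in J)⁴ = 2.33e20 kg/m³.
Result: 7.52 × 2.33e20 = 1.75e21 kg/m³.

1.75e21 kg/m³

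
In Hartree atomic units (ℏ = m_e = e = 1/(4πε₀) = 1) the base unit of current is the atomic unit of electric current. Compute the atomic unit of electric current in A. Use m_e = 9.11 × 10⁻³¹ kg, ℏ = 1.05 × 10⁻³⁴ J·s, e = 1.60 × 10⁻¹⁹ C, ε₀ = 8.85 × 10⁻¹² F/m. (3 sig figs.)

6.67 × 10⁻³ A

I_au = e E_h/ℏ = m_e e⁵/((4πε₀)²ℏ³)
E_h = 4.38 × 10⁻¹⁸ J
e·E_h/ℏ = 6.67 × 10⁻³ A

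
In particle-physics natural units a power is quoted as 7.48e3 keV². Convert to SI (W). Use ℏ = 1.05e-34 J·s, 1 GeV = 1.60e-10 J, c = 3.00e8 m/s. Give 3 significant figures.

Power is [E]/[T] = [E]²/ℏ.
1 GeV² → 1/ℏ × (1 GeV in J)² = 2.44e14 W.
Convert the energy scale: 7.48e3 keV² = 7.48e-9 GeV².
Result: 7.48e-9 × 2.44e14 = 1.82e6 W.

1.82e6 W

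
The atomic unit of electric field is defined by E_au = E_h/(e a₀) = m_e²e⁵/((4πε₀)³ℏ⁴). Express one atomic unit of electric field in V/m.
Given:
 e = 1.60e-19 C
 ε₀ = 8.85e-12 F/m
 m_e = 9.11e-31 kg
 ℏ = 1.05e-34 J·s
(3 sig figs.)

E_au = E_h/(e a₀) = m_e²e⁵/((4πε₀)³ℏ⁴)
E_h = 4.38e-18 J
a₀ = 5.26e-11 m
E_h/(e·a₀) = 5.20e11 V/m

5.20e11 V/m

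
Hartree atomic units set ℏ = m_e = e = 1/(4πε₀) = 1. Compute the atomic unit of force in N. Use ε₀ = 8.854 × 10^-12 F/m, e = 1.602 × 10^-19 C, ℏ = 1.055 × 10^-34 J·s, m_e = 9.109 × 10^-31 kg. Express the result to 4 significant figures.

Dimensional analysis gives F_au = E_h/a₀ = m_e²e⁶/((4πε₀)³ℏ⁴).
E_h = 4.354 × 10^-18 J
a₀ = 5.297 × 10^-11 m
E_h/a₀ = 8.220 × 10^-8 N

8.220 × 10^-8 N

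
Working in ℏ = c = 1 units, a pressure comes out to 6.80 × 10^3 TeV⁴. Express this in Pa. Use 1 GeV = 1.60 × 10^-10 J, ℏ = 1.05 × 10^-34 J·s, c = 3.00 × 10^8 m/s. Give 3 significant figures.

1.43 × 10^53 Pa

Pressure is [E]/[L]³ = [E]⁴/(ℏc)³.
1 GeV⁴ → 1/(ℏc)³ × (1 GeV in J)⁴ = 2.10 × 10^37 Pa.
Convert the energy scale: 6.80 × 10^3 TeV⁴ = 6.80 × 10^15 GeV⁴.
Result: 6.80 × 10^15 × 2.10 × 10^37 = 1.43 × 10^53 Pa.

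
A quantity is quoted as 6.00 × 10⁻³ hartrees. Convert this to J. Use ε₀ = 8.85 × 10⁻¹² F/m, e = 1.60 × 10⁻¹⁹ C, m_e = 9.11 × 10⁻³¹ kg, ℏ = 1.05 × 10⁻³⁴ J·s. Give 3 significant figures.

2.63 × 10⁻²⁰ J

One hartree: E_h = m_e e⁴/(4πε₀ℏ)² = 4.38 × 10⁻¹⁸ J.
6.00 × 10⁻³ × 4.38 × 10⁻¹⁸ J = 2.63 × 10⁻²⁰ J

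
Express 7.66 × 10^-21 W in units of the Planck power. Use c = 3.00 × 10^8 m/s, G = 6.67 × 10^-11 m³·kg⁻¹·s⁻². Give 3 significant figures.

2.10 × 10^-73

Planck power: P_P = c⁵/G = 3.64 × 10^52 W.
7.66 × 10^-21 / 3.64 × 10^52 = 2.10 × 10^-73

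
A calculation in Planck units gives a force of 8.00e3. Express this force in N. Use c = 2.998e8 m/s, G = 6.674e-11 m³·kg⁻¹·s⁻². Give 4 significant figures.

9.683e47 N

One Planck force: F_P = c⁴/G = 1.210e44 N.
8.00e3 × 1.210e44 N = 9.683e47 N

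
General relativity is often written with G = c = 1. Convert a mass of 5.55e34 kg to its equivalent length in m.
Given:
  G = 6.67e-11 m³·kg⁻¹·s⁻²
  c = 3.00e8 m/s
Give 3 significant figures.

4.11e7 m

In G = c = 1 units mass has dimensions of length; the conversion factor is G/c².
5.55e34 kg × (G/c²) = 4.11e7 m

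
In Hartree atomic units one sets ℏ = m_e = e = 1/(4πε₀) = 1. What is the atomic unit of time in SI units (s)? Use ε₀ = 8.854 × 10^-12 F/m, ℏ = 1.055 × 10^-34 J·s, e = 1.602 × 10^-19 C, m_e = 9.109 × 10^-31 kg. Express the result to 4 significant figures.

τ_au = (4πε₀)²ℏ³/(m_e e⁴)
E_h = 4.354 × 10^-18 J
ℏ/E_h = 2.423 × 10^-17 s

2.423 × 10^-17 s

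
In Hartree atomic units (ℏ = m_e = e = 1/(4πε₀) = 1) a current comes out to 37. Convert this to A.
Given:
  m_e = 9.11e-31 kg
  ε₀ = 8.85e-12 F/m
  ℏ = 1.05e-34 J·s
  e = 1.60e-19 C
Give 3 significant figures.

One atomic unit of electric current: I_au = e E_h/ℏ = m_e e⁵/((4πε₀)²ℏ³) = 6.67e-3 A.
37 × 6.67e-3 A = 0.247 A

0.247 A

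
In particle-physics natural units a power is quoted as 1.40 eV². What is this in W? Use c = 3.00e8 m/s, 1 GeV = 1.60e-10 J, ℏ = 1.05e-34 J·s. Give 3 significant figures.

Power is [E]/[T] = [E]²/ℏ.
1 GeV² → 1/ℏ × (1 GeV in J)² = 2.44e14 W.
Convert the energy scale: 1.40 eV² = 1.40e-18 GeV².
Result: 1.40e-18 × 2.44e14 = 3.41e-4 W.

3.41e-4 W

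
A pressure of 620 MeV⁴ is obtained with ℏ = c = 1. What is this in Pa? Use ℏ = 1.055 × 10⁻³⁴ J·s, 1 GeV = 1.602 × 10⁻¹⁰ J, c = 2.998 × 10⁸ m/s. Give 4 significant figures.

Pressure is [E]/[L]³ = [E]⁴/(ℏc)³.
1 GeV⁴ → 1/(ℏc)³ × (1 GeV in J)⁴ = 2.082 × 10³⁷ Pa.
Convert the energy scale: 620 MeV⁴ = 6.20 × 10⁻¹⁰ GeV⁴.
Result: 6.20 × 10⁻¹⁰ × 2.082 × 10³⁷ = 1.291 × 10²⁸ Pa.

1.291 × 10²⁸ Pa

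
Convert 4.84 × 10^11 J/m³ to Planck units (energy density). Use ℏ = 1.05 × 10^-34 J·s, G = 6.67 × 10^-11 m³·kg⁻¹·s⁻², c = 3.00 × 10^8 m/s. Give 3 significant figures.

Planck energy density: u_P = c⁷/(ℏG²) = 4.68 × 10^113 J/m³.
4.84 × 10^11 / 4.68 × 10^113 = 1.03 × 10^-102

1.03 × 10^-102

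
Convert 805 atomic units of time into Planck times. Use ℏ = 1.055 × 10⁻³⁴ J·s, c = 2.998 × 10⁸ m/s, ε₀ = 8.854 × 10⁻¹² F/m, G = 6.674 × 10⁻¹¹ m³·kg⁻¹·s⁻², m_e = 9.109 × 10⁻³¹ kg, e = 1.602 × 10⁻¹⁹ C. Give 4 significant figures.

3.617 × 10²⁹

atomic unit of time: τ_au = (4πε₀)²ℏ³/(m_e e⁴) = 2.423 × 10⁻¹⁷ s
Planck time: t_P = √(ℏG/c⁵) = 5.392 × 10⁻⁴⁴ s
805 × 2.423 × 10⁻¹⁷ / 5.392 × 10⁻⁴⁴ = 3.617 × 10²⁹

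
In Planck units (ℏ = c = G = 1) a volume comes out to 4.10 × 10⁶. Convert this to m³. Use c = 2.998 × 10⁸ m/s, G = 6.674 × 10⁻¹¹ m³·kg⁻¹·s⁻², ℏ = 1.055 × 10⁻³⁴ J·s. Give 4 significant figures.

One Planck volume: V_P = (ℏG/c³)^(3/2) = 4.224 × 10⁻¹⁰⁵ m³.
4.10 × 10⁶ × 4.224 × 10⁻¹⁰⁵ m³ = 1.732 × 10⁻⁹⁸ m³

1.732 × 10⁻⁹⁸ m³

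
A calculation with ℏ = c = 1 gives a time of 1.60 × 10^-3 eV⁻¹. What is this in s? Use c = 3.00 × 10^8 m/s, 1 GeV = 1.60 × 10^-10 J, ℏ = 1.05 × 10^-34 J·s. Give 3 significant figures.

A time is [E]⁻¹ in ℏ=c=1; restore one factor of ℏ.
1 GeV⁻¹ → ℏ × (1 GeV in J)⁻¹ = 6.56 × 10^-25 s.
Convert the energy scale: 1.60 × 10^-3 eV⁻¹ = 1.60 × 10^6 GeV⁻¹.
Result: 1.60 × 10^6 × 6.56 × 10^-25 = 1.05 × 10^-18 s.

1.05 × 10^-18 s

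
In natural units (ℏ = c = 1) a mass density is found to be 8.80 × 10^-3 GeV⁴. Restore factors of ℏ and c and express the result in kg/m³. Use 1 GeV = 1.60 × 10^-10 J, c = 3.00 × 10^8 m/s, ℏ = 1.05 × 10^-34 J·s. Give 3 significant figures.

Mass density is [E]/(c²[L]³) = [E]⁴/(ℏ³c⁵).
1 GeV⁴ → 1/(ℏ³c⁵) × (1 GeV in J)⁴ = 2.33 × 10^20 kg/m³.
Result: 8.80 × 10^-3 × 2.33 × 10^20 = 2.05 × 10^18 kg/m³.

2.05 × 10^18 kg/m³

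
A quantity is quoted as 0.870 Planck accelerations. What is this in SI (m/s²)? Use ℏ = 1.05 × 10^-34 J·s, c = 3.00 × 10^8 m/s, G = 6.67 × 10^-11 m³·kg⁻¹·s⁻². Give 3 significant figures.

One Planck acceleration: a_P = √(c⁷/(ℏG)) = 5.59 × 10^51 m/s².
0.870 × 5.59 × 10^51 m/s² = 4.86 × 10^51 m/s²

4.86 × 10^51 m/s²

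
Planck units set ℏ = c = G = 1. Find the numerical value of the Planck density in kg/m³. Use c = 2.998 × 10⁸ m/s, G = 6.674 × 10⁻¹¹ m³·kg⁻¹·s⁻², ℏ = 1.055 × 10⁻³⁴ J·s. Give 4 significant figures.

5.154 × 10⁹⁶ kg/m³

From ℏ = c = G = 1 the density scale is ρ_P = c⁵/(ℏG²).
  = 2.422 × 10⁴² / 4.699 × 10⁻⁵⁵
  = 5.154 × 10⁹⁶ kg/m³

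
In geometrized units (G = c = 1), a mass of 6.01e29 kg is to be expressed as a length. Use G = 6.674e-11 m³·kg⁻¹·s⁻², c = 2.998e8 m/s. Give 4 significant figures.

446.3 m

In G = c = 1 units mass has dimensions of length; the conversion factor is G/c².
6.01e29 kg × (G/c²) = 446.3 m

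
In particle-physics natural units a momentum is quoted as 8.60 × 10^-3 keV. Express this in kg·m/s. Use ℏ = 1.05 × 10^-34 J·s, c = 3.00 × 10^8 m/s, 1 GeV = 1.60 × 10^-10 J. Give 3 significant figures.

Momentum is [E]/c; divide by c.
1 GeV → 1/c × (1 GeV in J) = 5.33 × 10^-19 kg·m/s.
Convert the energy scale: 8.60 × 10^-3 keV = 8.60 × 10^-9 GeV.
Result: 8.60 × 10^-9 × 5.33 × 10^-19 = 4.59 × 10^-27 kg·m/s.

4.59 × 10^-27 kg·m/s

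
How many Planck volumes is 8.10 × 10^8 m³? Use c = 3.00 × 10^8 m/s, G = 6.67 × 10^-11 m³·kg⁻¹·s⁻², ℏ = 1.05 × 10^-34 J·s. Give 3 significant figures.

1.94 × 10^113

Planck volume: V_P = (ℏG/c³)^(3/2) = 4.18 × 10^-105 m³.
8.10 × 10^8 / 4.18 × 10^-105 = 1.94 × 10^113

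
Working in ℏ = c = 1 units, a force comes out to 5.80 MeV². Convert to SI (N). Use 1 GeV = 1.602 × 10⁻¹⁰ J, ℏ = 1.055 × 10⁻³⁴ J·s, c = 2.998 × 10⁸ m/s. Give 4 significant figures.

Force is [E]/[L] = [E]²/(ℏc); restore (ℏc)⁻¹.
1 GeV² → 1/(ℏc) × (1 GeV in J)² = 8.114 × 10⁵ N.
Convert the energy scale: 5.80 MeV² = 5.80 × 10⁻⁶ GeV².
Result: 5.80 × 10⁻⁶ × 8.114 × 10⁵ = 4.706 N.

4.706 N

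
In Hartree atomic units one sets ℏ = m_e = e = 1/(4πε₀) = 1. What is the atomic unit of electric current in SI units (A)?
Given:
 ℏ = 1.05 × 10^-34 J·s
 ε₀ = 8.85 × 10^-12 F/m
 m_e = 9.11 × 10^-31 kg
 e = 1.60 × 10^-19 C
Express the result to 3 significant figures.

6.67 × 10^-3 A

I_au = e E_h/ℏ = m_e e⁵/((4πε₀)²ℏ³)
E_h = 4.38 × 10^-18 J
e·E_h/ℏ = 6.67 × 10^-3 A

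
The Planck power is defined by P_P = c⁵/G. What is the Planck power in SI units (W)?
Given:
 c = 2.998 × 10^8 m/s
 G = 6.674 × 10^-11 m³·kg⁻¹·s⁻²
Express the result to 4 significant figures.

P_P = c⁵/G
  = 2.422 × 10^42 / 6.674 × 10^-11
  = 3.629 × 10^52 W

3.629 × 10^52 W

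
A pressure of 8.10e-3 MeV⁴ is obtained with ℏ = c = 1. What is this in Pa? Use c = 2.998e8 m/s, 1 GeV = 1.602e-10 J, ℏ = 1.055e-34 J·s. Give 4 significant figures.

Pressure is [E]/[L]³ = [E]⁴/(ℏc)³.
1 GeV⁴ → 1/(ℏc)³ × (1 GeV in J)⁴ = 2.082e37 Pa.
Convert the energy scale: 8.10e-3 MeV⁴ = 8.10e-15 GeV⁴.
Result: 8.10e-15 × 2.082e37 = 1.686e23 Pa.

1.686e23 Pa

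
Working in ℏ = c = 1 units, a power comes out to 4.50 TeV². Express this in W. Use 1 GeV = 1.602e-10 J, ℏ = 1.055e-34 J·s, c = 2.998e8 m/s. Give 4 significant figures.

1.095e21 W

Power is [E]/[T] = [E]²/ℏ.
1 GeV² → 1/ℏ × (1 GeV in J)² = 2.433e14 W.
Convert the energy scale: 4.50 TeV² = 4.50e6 GeV².
Result: 4.50e6 × 2.433e14 = 1.095e21 W.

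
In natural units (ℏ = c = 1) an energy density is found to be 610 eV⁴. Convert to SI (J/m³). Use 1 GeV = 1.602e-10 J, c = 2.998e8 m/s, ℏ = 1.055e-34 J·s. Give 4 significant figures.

1.270e4 J/m³

[E]/[L]³ = [E]⁴/(ℏc)³; restore (ℏc)⁻³.
1 GeV⁴ → 1/(ℏc)³ × (1 GeV in J)⁴ = 2.082e37 J/m³.
Convert the energy scale: 610 eV⁴ = 6.10e-34 GeV⁴.
Result: 6.10e-34 × 2.082e37 = 1.270e4 J/m³.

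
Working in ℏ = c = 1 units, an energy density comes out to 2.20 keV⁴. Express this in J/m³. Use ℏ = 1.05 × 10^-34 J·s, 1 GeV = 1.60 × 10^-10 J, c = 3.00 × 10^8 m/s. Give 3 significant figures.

[E]/[L]³ = [E]⁴/(ℏc)³; restore (ℏc)⁻³.
1 GeV⁴ → 1/(ℏc)³ × (1 GeV in J)⁴ = 2.10 × 10^37 J/m³.
Convert the energy scale: 2.20 keV⁴ = 2.20 × 10^-24 GeV⁴.
Result: 2.20 × 10^-24 × 2.10 × 10^37 = 4.61 × 10^13 J/m³.

4.61 × 10^13 J/m³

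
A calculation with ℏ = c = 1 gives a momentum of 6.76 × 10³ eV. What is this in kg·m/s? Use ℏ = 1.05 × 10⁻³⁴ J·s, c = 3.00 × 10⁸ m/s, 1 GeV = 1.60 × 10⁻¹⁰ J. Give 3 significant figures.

Momentum is [E]/c; divide by c.
1 GeV → 1/c × (1 GeV in J) = 5.33 × 10⁻¹⁹ kg·m/s.
Convert the energy scale: 6.76 × 10³ eV = 6.76 × 10⁻⁶ GeV.
Result: 6.76 × 10⁻⁶ × 5.33 × 10⁻¹⁹ = 3.61 × 10⁻²⁴ kg·m/s.

3.61 × 10⁻²⁴ kg·m/s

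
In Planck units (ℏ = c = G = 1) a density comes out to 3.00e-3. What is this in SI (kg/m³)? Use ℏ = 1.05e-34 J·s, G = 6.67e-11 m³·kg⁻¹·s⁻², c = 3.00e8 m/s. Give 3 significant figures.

One Planck density: ρ_P = c⁵/(ℏG²) = 5.20e96 kg/m³.
3.00e-3 × 5.20e96 kg/m³ = 1.56e94 kg/m³

1.56e94 kg/m³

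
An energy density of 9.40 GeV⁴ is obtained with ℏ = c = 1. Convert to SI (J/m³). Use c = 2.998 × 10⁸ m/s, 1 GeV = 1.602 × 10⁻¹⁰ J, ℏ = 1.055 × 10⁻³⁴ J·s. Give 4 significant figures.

[E]/[L]³ = [E]⁴/(ℏc)³; restore (ℏc)⁻³.
1 GeV⁴ → 1/(ℏc)³ × (1 GeV in J)⁴ = 2.082 × 10³⁷ J/m³.
Result: 9.40 × 2.082 × 10³⁷ = 1.957 × 10³⁸ J/m³.

1.957 × 10³⁸ J/m³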